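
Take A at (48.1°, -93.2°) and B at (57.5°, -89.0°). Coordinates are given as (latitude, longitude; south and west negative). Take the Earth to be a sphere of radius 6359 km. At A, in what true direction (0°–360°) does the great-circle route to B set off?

N = sin Δλ·cos φ₂ = +0.0394;  D = cos φ₁ sin φ₂ − sin φ₁ cos φ₂ cos Δλ = +0.1644
initial course = atan2(N, D) = 13.46°

13.5°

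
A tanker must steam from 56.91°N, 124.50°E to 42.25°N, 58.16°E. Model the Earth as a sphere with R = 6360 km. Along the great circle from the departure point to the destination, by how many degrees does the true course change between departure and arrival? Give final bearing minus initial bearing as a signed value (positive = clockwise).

Initial bearing θ₁ = atan2(sin Δλ cos φ₂, cos φ₁ sin φ₂ − sin φ₁ cos φ₂ cos Δλ) = 279.89°
Final bearing θ₂ = (initial bearing from the destination back to the start) + 180° = 226.60°
Δθ = θ₂ − θ₁ = -53.3°

-53.3°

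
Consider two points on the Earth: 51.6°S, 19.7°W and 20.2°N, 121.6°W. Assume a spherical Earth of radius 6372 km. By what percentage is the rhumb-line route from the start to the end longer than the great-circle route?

2.1%

Great circle: σ = 1.9723 rad → d_gc = Rσ = 12567.6 km
Rhumb: Δφ = +1.2531, Δλ = -1.7785, Δψ = +1.4150, q = Δφ/Δψ = 0.8856 → d_rh = R√(Δφ²+q²Δλ²) = 12825.5 km
Excess = (12825.5 − 12567.6) / 12567.6 = 257.9 / 12567.6 = 2.052% ≈ 2.1%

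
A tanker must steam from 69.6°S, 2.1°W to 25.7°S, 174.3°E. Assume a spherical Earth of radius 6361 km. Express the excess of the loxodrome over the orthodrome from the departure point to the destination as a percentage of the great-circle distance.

37.8%

Great circle: σ = 1.4777 rad → d_gc = Rσ = 9399.5 km
Rhumb: Δφ = +0.7662, Δλ = +3.0788, Δψ = +1.2508, q = Δφ/Δψ = 0.6126 → d_rh = R√(Δφ²+q²Δλ²) = 12948.7 km
Excess = (12948.7 − 9399.5) / 9399.5 = 3549.2 / 9399.5 = 37.76% ≈ 37.8%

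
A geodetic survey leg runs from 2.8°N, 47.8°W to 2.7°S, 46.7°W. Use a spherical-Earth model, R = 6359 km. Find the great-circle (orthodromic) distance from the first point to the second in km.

cos σ = sin φ₁ sin φ₂ + cos φ₁ cos φ₂ cos Δλ
      = sin(2.80°)sin(-2.70°) + cos(2.80°)cos(-2.70°)cos(1.10°) = 0.9952
σ = 5.609° → d = Rσ = 6359·0.09789 = 622 km

622 km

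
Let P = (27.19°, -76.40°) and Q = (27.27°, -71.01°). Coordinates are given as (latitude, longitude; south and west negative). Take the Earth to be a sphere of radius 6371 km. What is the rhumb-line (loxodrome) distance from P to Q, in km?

533 km

Δψ = ln[tan(π/4+φ₂/2)/tan(π/4+φ₁/2)] = +0.0016;  Δφ = +0.0014 rad,  Δλ = +0.0941 rad
q = Δφ/Δψ = 0.8892
d = R·√(Δφ² + q²Δλ²) = 6371·0.08366 = 533 km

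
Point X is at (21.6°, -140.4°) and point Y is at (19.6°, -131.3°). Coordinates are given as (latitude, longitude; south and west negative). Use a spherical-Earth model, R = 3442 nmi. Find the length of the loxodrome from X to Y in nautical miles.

Rhumb course C = atan2(Δλ, Δψ) with Δψ = ln[tan(π/4+φ₂/2)/tan(π/4+φ₁/2)] = -0.0373, Δλ = +0.1588 → C = 103.21°
d = R·|Δφ| / |cos C| = 3442·0.03491 / 0.22859 = 526 nmi

526 nmi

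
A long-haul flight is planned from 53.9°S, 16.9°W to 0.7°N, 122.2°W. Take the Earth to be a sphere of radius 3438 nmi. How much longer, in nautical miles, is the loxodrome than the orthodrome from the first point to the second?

270 nmi

Great circle: cos σ = sin φ₁ sin φ₂ + cos φ₁ cos φ₂ cos Δλ,  σ = 1.7369 rad → d_gc = 5971.4 nmi
Rhumb line: Δψ = +1.1334, q = Δφ/Δψ = 0.8408, d_rh = R√(Δφ²+q²Δλ²) = 6241.4 nmi
Excess = 6241.4 − 5971.4 = 270.0 ≈ 270 nmi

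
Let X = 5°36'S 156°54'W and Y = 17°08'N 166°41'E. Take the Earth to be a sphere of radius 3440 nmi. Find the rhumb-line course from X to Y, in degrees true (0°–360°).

Δψ = ln[tan(π/4+φ₂/2)/tan(π/4+φ₁/2)] = +0.4015
Δλ = -0.6356 rad (taken the short way round)
course = atan2(Δλ, Δψ) = 302.28°

302.3°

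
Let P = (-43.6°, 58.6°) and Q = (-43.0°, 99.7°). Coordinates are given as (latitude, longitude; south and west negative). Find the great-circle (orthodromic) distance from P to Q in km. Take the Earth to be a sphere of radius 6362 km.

3288 km

Haversine: a = sin²(Δφ/2)+cos φ₁ cos φ₂ sin²(Δλ/2) = 0.06529;  σ = 2·atan2(√a,√(1−a))
σ = 29.608° → d = Rσ = 6362·0.51676 = 3288 km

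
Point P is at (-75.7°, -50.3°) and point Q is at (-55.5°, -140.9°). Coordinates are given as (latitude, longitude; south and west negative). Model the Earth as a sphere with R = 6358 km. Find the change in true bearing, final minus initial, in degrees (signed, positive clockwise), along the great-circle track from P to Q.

Initial bearing θ₁ = atan2(sin Δλ cos φ₂, cos φ₁ sin φ₂ − sin φ₁ cos φ₂ cos Δλ) = 249.72°
Final bearing θ₂ = (initial bearing from the destination back to the start) + 180° = 335.86°
Δθ = θ₂ − θ₁ = +86.1°

+86.1°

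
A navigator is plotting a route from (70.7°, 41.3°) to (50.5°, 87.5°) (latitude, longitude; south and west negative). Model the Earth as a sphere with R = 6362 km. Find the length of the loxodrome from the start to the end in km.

Rhumb course C = atan2(Δλ, Δψ) with Δψ = ln[tan(π/4+φ₂/2)/tan(π/4+φ₁/2)] = -0.7474, Δλ = +0.8063 → C = 132.83°
d = R·|Δφ| / |cos C| = 6362·0.35256 / 0.67980 = 3299 km

3299 km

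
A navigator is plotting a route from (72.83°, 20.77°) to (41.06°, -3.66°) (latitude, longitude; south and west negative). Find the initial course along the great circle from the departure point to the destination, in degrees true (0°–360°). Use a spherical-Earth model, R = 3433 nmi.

N = sin Δλ·cos φ₂ = -0.3118;  D = cos φ₁ sin φ₂ − sin φ₁ cos φ₂ cos Δλ = -0.4620
initial course = atan2(N, D) = 214.02°

214.0°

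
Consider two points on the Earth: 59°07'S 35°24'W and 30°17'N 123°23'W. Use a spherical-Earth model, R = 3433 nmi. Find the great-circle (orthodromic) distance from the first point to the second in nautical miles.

6870 nmi

cos σ = sin φ₁ sin φ₂ + cos φ₁ cos φ₂ cos Δλ
      = sin(-59.12°)sin(30.28°) + cos(-59.12°)cos(30.28°)cos(-87.98°) = -0.4172
σ = 114.657° → d = Rσ = 3433·2.00114 = 6870 nmi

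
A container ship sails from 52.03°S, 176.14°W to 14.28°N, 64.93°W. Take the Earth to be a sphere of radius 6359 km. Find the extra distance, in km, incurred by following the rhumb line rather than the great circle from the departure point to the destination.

Great circle: cos σ = sin φ₁ sin φ₂ + cos φ₁ cos φ₂ cos Δλ,  σ = 1.9934 rad → d_gc = 12676.21 km
Rhumb line: Δψ = +1.3189, q = Δφ/Δψ = 0.8775, d_rh = R√(Δφ²+q²Δλ²) = 13094.67 km
Excess = 13094.67 − 12676.21 = 418.46 ≈ 418 km

418 km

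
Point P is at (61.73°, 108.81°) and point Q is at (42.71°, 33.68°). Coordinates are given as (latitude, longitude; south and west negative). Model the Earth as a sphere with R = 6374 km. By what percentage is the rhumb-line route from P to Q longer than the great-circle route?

Great circle: σ = 0.8139 rad → d_gc = Rσ = 5187.6 km
Rhumb: Δφ = -0.3320, Δλ = -1.3113, Δψ = -0.5531, q = Δφ/Δψ = 0.6002 → d_rh = R√(Δφ²+q²Δλ²) = 5444.7 km
Excess = (5444.7 − 5187.6) / 5187.6 = 257.1 / 5187.6 = 4.96% ≈ 5.0%

5.0%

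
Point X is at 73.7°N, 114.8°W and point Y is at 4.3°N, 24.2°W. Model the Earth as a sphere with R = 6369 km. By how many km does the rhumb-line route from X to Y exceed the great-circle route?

Great circle: cos σ = sin φ₁ sin φ₂ + cos φ₁ cos φ₂ cos Δλ,  σ = 1.5017 rad → d_gc = 9564.4 km
Rhumb line: Δψ = -1.8683, q = Δφ/Δψ = 0.6483, d_rh = R√(Δφ²+q²Δλ²) = 10106.7 km
Excess = 10106.7 − 9564.4 = 542.3 ≈ 542 km

542 km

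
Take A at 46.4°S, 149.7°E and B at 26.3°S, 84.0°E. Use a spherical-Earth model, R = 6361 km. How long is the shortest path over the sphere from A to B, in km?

Haversine: a = sin²(Δφ/2)+cos φ₁ cos φ₂ sin²(Δλ/2) = 0.21236;  σ = 2·atan2(√a,√(1−a))
σ = 54.881° → d = Rσ = 6361·0.95786 = 6093 km

6093 km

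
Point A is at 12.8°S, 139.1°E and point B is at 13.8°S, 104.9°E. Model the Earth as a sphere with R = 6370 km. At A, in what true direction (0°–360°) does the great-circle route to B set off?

N = sin Δλ·cos φ₂ = -0.5459;  D = cos φ₁ sin φ₂ − sin φ₁ cos φ₂ cos Δλ = -0.0547
initial course = atan2(N, D) = 264.28°

264.3°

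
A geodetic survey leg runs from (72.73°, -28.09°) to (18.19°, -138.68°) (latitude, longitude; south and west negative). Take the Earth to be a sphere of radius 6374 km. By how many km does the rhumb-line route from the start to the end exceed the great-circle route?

Great circle: cos σ = sin φ₁ sin φ₂ + cos φ₁ cos φ₂ cos Δλ,  σ = 1.3706 rad → d_gc = 8735.9 km
Rhumb line: Δψ = -1.5618, q = Δφ/Δψ = 0.6095, d_rh = R√(Δφ²+q²Δλ²) = 9645.6 km
Excess = 9645.6 − 8735.9 = 909.7 ≈ 910 km

910 km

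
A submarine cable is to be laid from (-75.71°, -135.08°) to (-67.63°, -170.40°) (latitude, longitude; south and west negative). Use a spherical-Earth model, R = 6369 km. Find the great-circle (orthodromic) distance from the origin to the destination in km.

cos σ = sin φ₁ sin φ₂ + cos φ₁ cos φ₂ cos Δλ
      = sin(-75.71°)sin(-67.63°) + cos(-75.71°)cos(-67.63°)cos(-35.32°) = 0.9728
σ = 13.399° → d = Rσ = 6369·0.23385 = 1489 km

1489 km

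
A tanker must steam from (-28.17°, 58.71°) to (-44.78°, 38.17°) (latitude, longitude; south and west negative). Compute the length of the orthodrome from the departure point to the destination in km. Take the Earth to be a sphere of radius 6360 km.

Haversine: a = sin²(Δφ/2)+cos φ₁ cos φ₂ sin²(Δλ/2) = 0.04075;  σ = 2·atan2(√a,√(1−a))
σ = 23.293° → d = Rσ = 6360·0.40654 = 2586 km

2586 km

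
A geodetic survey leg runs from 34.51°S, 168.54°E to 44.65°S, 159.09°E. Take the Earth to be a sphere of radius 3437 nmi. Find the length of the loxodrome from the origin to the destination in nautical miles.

748 nmi

Δψ = ln[tan(π/4+φ₂/2)/tan(π/4+φ₁/2)] = -0.2303;  Δφ = -0.1770 rad,  Δλ = -0.1649 rad
q = Δφ/Δψ = 0.7683
d = R·√(Δφ² + q²Δλ²) = 3437·0.21767 = 748 nmi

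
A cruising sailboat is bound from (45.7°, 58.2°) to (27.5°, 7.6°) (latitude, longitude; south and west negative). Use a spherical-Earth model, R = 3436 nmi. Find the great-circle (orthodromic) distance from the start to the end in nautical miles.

2617 nmi

Haversine: a = sin²(Δφ/2)+cos φ₁ cos φ₂ sin²(Δλ/2) = 0.13816;  σ = 2·atan2(√a,√(1−a))
σ = 43.640° → d = Rσ = 3436·0.76167 = 2617 nmi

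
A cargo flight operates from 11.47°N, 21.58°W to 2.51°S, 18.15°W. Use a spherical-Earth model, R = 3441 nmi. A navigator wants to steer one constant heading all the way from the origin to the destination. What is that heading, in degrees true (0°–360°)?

Meridional parts: M(φ₁)=+0.2015, M(φ₂)=-0.0438 → ΔM = -0.2454;  Δλ = +0.0599 rad
tan C = Δλ / ΔM = -0.2440 → C = 166.29°

166.3°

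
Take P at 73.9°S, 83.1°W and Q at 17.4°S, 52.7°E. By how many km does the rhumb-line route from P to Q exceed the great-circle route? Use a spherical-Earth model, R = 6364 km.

1621 km

Great circle: cos σ = sin φ₁ sin φ₂ + cos φ₁ cos φ₂ cos Δλ,  σ = 1.4730 rad → d_gc = 9374.4 km
Rhumb line: Δψ = +1.6475, q = Δφ/Δψ = 0.5986, d_rh = R√(Δφ²+q²Δλ²) = 10995.3 km
Excess = 10995.3 − 9374.4 = 1620.9 ≈ 1621 km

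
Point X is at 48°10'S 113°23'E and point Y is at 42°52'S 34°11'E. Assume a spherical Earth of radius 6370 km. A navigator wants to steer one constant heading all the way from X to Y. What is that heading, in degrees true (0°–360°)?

275.5°

Meridional parts: M(φ₁)=-0.9618, M(φ₂)=-0.8297 → ΔM = +0.1322;  Δλ = -1.3823 rad
tan C = Δλ / ΔM = -10.4594 → C = 275.46°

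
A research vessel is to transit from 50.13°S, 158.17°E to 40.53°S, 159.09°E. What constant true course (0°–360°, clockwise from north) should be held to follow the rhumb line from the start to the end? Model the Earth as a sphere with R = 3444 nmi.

Δψ = ln[tan(π/4+φ₂/2)/tan(π/4+φ₁/2)] = +0.2392
Δλ = +0.0161 rad (taken the short way round)
course = atan2(Δλ, Δψ) = 3.84°

3.8°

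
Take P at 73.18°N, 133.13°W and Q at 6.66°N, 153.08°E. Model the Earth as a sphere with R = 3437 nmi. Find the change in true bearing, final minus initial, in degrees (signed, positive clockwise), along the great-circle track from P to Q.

Initial bearing θ₁ = atan2(sin Δλ cos φ₂, cos φ₁ sin φ₂ − sin φ₁ cos φ₂ cos Δλ) = 256.34°
Final bearing θ₂ = (initial bearing from the destination back to the start) + 180° = 196.44°
Δθ = θ₂ − θ₁ = -59.9°

-59.9°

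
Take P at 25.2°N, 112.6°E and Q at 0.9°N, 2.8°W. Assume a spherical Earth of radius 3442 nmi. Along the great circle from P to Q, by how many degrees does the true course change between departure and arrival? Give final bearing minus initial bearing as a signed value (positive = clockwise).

-40.1°

Initial bearing θ₁ = atan2(sin Δλ cos φ₂, cos φ₁ sin φ₂ − sin φ₁ cos φ₂ cos Δλ) = 282.29°
Final bearing θ₂ = (initial bearing from the destination back to the start) + 180° = 242.15°
Δθ = θ₂ − θ₁ = -40.1°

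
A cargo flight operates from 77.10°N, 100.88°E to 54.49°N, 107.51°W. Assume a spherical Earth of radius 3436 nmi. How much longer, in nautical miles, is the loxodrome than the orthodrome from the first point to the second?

873 nmi

Great circle: cos σ = sin φ₁ sin φ₂ + cos φ₁ cos φ₂ cos Δλ,  σ = 0.8239 rad → d_gc = 2830.8 nmi
Rhumb line: Δψ = -1.0411, q = Δφ/Δψ = 0.3790, d_rh = R√(Δφ²+q²Δλ²) = 3703.4 nmi
Excess = 3703.4 − 2830.8 = 872.6 ≈ 873 nmi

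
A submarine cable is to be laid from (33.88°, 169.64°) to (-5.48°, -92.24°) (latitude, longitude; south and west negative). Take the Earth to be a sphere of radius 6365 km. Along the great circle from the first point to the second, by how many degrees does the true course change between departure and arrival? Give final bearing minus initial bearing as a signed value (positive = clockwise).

+33.4°

At departure: θ₁ = atan2(sin Δλ cos φ₂, cos φ₁ sin φ₂ − sin φ₁ cos φ₂ cos Δλ) = 90.05°
At arrival: θ₂ = atan2(sin Δλ cos φ₁, −cos φ₂ sin φ₁ + sin φ₂ cos φ₁ cos Δλ) = 123.49°
Δθ = θ₂ − θ₁ = +33.4°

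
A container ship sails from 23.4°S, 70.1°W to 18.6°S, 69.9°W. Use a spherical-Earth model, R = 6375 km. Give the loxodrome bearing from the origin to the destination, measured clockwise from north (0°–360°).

Δψ = ln[tan(π/4+φ₂/2)/tan(π/4+φ₁/2)] = +0.0898
Δλ = +0.0035 rad (taken the short way round)
course = atan2(Δλ, Δψ) = 2.23°

2.2°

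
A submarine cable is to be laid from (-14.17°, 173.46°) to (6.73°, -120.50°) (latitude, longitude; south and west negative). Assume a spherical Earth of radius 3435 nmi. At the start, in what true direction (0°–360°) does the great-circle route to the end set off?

76.8°

N = sin Δλ·cos φ₂ = +0.9075;  D = cos φ₁ sin φ₂ − sin φ₁ cos φ₂ cos Δλ = +0.2124
initial course = atan2(N, D) = 76.83°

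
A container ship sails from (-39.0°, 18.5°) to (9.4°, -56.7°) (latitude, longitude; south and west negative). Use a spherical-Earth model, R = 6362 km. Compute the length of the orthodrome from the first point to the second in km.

cos σ = sin φ₁ sin φ₂ + cos φ₁ cos φ₂ cos Δλ
      = sin(-39.00°)sin(9.40°) + cos(-39.00°)cos(9.40°)cos(-75.20°) = 0.0931
σ = 84.660° → d = Rσ = 6362·1.47759 = 9400 km

9400 km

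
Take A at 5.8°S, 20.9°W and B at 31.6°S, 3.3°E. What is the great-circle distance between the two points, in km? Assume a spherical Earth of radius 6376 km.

Haversine: a = sin²(Δφ/2)+cos φ₁ cos φ₂ sin²(Δλ/2) = 0.08707;  σ = 2·atan2(√a,√(1−a))
σ = 34.325° → d = Rσ = 6376·0.59908 = 3820 km

3820 km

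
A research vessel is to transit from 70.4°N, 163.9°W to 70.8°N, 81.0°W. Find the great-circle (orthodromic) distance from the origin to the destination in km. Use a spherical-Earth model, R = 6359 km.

2820 km

cos σ = sin φ₁ sin φ₂ + cos φ₁ cos φ₂ cos Δλ
      = sin(70.40°)sin(70.80°) + cos(70.40°)cos(70.80°)cos(82.90°) = 0.9033
σ = 25.406° → d = Rσ = 6359·0.44341 = 2820 km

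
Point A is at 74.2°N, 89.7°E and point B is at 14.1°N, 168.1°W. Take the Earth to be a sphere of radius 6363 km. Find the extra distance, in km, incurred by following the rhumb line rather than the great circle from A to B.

745 km

Great circle: cos σ = sin φ₁ sin φ₂ + cos φ₁ cos φ₂ cos Δλ,  σ = 1.3912 rad → d_gc = 8852.4 km
Rhumb line: Δψ = -1.7264, q = Δφ/Δψ = 0.6076, d_rh = R√(Δφ²+q²Δλ²) = 9597.1 km
Excess = 9597.1 − 8852.4 = 744.7 ≈ 745 km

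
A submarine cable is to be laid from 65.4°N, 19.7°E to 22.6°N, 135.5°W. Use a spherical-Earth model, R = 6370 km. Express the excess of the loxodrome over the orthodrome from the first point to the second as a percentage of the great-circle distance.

24.7%

Great circle: σ = 1.5703 rad → d_gc = Rσ = 10002.5 km
Rhumb: Δφ = -0.7470, Δλ = -2.7088, Δψ = -1.1180, q = Δφ/Δψ = 0.6682 → d_rh = R√(Δφ²+q²Δλ²) = 12472.2 km
Excess = (12472.2 − 10002.5) / 10002.5 = 2469.7 / 10002.5 = 24.69% ≈ 24.7%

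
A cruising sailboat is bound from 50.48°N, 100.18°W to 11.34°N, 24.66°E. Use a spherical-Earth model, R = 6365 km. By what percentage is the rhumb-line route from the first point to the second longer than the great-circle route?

8.6%

Great circle: σ = 1.7770 rad → d_gc = Rσ = 11310.7 km
Rhumb: Δφ = -0.6831, Δλ = +2.1789, Δψ = -0.8246, q = Δφ/Δψ = 0.8285 → d_rh = R√(Δφ²+q²Δλ²) = 12284.9 km
Excess = (12284.9 − 11310.7) / 11310.7 = 974.2 / 11310.7 = 8.61% ≈ 8.6%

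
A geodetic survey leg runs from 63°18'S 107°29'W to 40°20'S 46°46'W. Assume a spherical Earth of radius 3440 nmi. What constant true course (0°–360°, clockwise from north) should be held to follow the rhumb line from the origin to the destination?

57.8°

Δψ = ln[tan(π/4+φ₂/2)/tan(π/4+φ₁/2)] = +0.6679
Δλ = +1.0597 rad (taken the short way round)
course = atan2(Δλ, Δψ) = 57.78°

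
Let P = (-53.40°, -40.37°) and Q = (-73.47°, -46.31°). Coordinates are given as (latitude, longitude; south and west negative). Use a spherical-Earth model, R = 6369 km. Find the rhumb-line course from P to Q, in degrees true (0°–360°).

Δψ = ln[tan(π/4+φ₂/2)/tan(π/4+φ₁/2)] = -0.8227
Δλ = -0.1037 rad (taken the short way round)
course = atan2(Δλ, Δψ) = 187.18°

187.2°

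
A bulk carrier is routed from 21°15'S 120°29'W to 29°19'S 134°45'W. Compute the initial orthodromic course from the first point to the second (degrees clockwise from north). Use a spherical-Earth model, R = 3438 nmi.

N = sin Δλ·cos φ₂ = -0.2149;  D = cos φ₁ sin φ₂ − sin φ₁ cos φ₂ cos Δλ = -0.1501
initial course = atan2(N, D) = 235.07°

235.1°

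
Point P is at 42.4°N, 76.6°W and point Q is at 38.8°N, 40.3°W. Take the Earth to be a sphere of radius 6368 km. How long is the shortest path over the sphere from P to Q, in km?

3066 km

Haversine: a = sin²(Δφ/2)+cos φ₁ cos φ₂ sin²(Δλ/2) = 0.05683;  σ = 2·atan2(√a,√(1−a))
σ = 27.583° → d = Rσ = 6368·0.48142 = 3066 km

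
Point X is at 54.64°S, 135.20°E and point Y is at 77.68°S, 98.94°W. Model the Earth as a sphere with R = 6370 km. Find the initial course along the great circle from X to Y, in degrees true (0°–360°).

165.5°

θ = atan2( sin Δλ·cos φ₂ ,  cos φ₁ sin φ₂ − sin φ₁ cos φ₂ cos Δλ )
  = atan2(+0.1729, -0.6673) = 165.47°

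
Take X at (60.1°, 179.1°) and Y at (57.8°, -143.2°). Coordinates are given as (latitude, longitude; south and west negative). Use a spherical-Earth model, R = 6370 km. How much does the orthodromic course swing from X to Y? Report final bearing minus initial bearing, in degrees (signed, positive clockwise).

+32.6°

Initial bearing θ₁ = atan2(sin Δλ cos φ₂, cos φ₁ sin φ₂ − sin φ₁ cos φ₂ cos Δλ) = 80.20°
Final bearing θ₂ = (initial bearing from the destination back to the start) + 180° = 112.81°
Δθ = θ₂ − θ₁ = +32.6°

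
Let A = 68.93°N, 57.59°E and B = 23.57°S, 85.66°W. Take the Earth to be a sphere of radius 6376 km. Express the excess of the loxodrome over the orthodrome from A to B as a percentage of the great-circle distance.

10.8%

Great circle: σ = 2.2616 rad → d_gc = Rσ = 14420.0 km
Rhumb: Δφ = -1.6144, Δλ = -2.5002, Δψ = -2.1057, q = Δφ/Δψ = 0.7667 → d_rh = R√(Δφ²+q²Δλ²) = 15979.4 km
Excess = (15979.4 − 14420.0) / 14420.0 = 1559.4 / 14420.0 = 10.81% ≈ 10.8%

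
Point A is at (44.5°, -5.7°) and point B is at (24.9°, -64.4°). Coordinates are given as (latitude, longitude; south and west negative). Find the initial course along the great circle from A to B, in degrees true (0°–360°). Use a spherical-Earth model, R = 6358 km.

267.8°

θ = atan2( sin Δλ·cos φ₂ ,  cos φ₁ sin φ₂ − sin φ₁ cos φ₂ cos Δλ )
  = atan2(-0.7750, -0.0300) = 267.78°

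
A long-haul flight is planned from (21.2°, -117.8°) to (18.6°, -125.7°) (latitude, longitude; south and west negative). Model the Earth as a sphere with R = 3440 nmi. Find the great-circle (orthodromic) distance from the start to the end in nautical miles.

Haversine: a = sin²(Δφ/2)+cos φ₁ cos φ₂ sin²(Δλ/2) = 0.00471;  σ = 2·atan2(√a,√(1−a))
σ = 7.869° → d = Rσ = 3440·0.13733 = 472 nmi

472 nmi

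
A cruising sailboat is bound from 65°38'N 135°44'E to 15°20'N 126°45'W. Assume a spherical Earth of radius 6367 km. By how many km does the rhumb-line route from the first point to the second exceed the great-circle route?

593 km

Great circle: cos σ = sin φ₁ sin φ₂ + cos φ₁ cos φ₂ cos Δλ,  σ = 1.3808 rad → d_gc = 8791.7 km
Rhumb line: Δψ = -1.2621, q = Δφ/Δψ = 0.6956, d_rh = R√(Δφ²+q²Δλ²) = 9384.3 km
Excess = 9384.3 − 8791.7 = 592.6 ≈ 593 km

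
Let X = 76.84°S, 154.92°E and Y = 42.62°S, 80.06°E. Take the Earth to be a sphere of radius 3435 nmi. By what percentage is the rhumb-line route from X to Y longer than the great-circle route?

5.6%

Great circle: σ = 0.7910 rad → d_gc = Rσ = 2717.2 nmi
Rhumb: Δφ = +0.5973, Δλ = -1.3066, Δψ = +1.3360, q = Δφ/Δψ = 0.4471 → d_rh = R√(Δφ²+q²Δλ²) = 2869.6 nmi
Excess = (2869.6 − 2717.2) / 2717.2 = 152.4 / 2717.2 = 5.61% ≈ 5.6%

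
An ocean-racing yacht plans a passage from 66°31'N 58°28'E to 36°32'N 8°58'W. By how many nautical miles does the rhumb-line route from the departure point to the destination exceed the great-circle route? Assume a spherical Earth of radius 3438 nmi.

Great circle: cos σ = sin φ₁ sin φ₂ + cos φ₁ cos φ₂ cos Δλ,  σ = 0.8381 rad → d_gc = 2881.5 nmi
Rhumb line: Δψ = -0.8851, q = Δφ/Δψ = 0.5912, d_rh = R√(Δφ²+q²Δλ²) = 2993.3 nmi
Excess = 2993.3 − 2881.5 = 111.8 ≈ 112 nmi

112 nmi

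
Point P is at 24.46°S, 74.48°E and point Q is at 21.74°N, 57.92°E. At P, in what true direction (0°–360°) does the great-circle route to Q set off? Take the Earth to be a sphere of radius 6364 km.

N = sin Δλ·cos φ₂ = -0.2647;  D = cos φ₁ sin φ₂ − sin φ₁ cos φ₂ cos Δλ = +0.7058
initial course = atan2(N, D) = 339.44°

339.4°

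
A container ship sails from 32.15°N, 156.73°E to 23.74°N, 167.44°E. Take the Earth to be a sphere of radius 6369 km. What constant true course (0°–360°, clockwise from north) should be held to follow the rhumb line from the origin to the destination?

Meridional parts: M(φ₁)=+0.5931, M(φ₂)=+0.4267 → ΔM = -0.1664;  Δλ = +0.1869 rad
tan C = Δλ / ΔM = -1.1234 → C = 131.67°

131.7°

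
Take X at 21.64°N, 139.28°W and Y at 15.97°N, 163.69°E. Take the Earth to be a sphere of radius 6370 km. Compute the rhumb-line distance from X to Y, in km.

Rhumb course C = atan2(Δλ, Δψ) with Δψ = ln[tan(π/4+φ₂/2)/tan(π/4+φ₁/2)] = -0.1046, Δλ = -0.9954 → C = 264.00°
d = R·|Δφ| / |cos C| = 6370·0.09896 / 0.10451 = 6032 km

6032 km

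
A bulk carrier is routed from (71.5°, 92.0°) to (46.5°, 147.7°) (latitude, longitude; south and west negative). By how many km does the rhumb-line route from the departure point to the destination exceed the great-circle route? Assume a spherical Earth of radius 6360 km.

Great circle: cos σ = sin φ₁ sin φ₂ + cos φ₁ cos φ₂ cos Δλ,  σ = 0.6250 rad → d_gc = 3974.9 km
Rhumb line: Δψ = -0.8960, q = Δφ/Δψ = 0.4870, d_rh = R√(Δφ²+q²Δλ²) = 4094.8 km
Excess = 4094.8 − 3974.9 = 119.9 ≈ 120 km

120 km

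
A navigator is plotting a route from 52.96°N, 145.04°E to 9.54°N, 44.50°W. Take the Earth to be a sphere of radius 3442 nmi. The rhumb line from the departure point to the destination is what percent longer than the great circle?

Great circle: σ = 2.0415 rad → d_gc = Rσ = 7026.9 nmi
Rhumb: Δφ = -0.7578, Δλ = +2.9751, Δψ = -0.9264, q = Δφ/Δψ = 0.8180 → d_rh = R√(Δφ²+q²Δλ²) = 8773.6 nmi
Excess = (8773.6 − 7026.9) / 7026.9 = 1746.7 / 7026.9 = 24.86% ≈ 24.9%

24.9%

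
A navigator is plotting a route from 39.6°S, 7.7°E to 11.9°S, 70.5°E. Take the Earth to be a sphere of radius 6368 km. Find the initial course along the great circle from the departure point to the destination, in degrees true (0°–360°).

81.7°

N = sin Δλ·cos φ₂ = +0.8703;  D = cos φ₁ sin φ₂ − sin φ₁ cos φ₂ cos Δλ = +0.1262
initial course = atan2(N, D) = 81.75°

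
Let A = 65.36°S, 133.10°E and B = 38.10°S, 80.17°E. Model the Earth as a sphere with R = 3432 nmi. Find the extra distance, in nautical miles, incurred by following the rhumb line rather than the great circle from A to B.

Great circle: cos σ = sin φ₁ sin φ₂ + cos φ₁ cos φ₂ cos Δλ,  σ = 0.7096 rad → d_gc = 2435.4 nmi
Rhumb line: Δψ = +0.8012, q = Δφ/Δψ = 0.5938, d_rh = R√(Δφ²+q²Δλ²) = 2492.1 nmi
Excess = 2492.1 − 2435.4 = 56.7 ≈ 57 nmi

57 nmi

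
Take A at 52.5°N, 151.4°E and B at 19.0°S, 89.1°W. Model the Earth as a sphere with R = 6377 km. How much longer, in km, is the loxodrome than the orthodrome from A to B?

Great circle: cos σ = sin φ₁ sin φ₂ + cos φ₁ cos φ₂ cos Δλ,  σ = 2.1433 rad → d_gc = 13667.7 km
Rhumb line: Δψ = -1.4183, q = Δφ/Δψ = 0.8799, d_rh = R√(Δφ²+q²Δλ²) = 14152.0 km
Excess = 14152.0 − 13667.7 = 484.3 ≈ 484 km

484 km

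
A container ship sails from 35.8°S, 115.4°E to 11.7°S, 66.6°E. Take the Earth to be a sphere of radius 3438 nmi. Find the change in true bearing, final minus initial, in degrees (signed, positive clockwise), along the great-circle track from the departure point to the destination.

+21.2°

At departure: θ₁ = atan2(sin Δλ cos φ₂, cos φ₁ sin φ₂ − sin φ₁ cos φ₂ cos Δλ) = 286.11°
At arrival: θ₂ = atan2(sin Δλ cos φ₁, −cos φ₂ sin φ₁ + sin φ₂ cos φ₁ cos Δλ) = 307.27°
Δθ = θ₂ − θ₁ = +21.2°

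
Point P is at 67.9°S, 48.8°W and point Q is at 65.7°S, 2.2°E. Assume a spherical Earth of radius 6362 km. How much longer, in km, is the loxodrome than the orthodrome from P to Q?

63 km

Great circle: cos σ = sin φ₁ sin φ₂ + cos φ₁ cos φ₂ cos Δλ,  σ = 0.3426 rad → d_gc = 2179.8 km
Rhumb line: Δψ = +0.0975, q = Δφ/Δψ = 0.3937, d_rh = R√(Δφ²+q²Δλ²) = 2242.6 km
Excess = 2242.6 − 2179.8 = 62.8 ≈ 63 km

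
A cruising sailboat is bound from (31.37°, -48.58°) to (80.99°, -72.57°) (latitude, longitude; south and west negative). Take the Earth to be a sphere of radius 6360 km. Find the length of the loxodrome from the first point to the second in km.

5632 km

Rhumb course C = atan2(Δλ, Δψ) with Δψ = ln[tan(π/4+φ₂/2)/tan(π/4+φ₁/2)] = +1.9639, Δλ = -0.4187 → C = 347.96°
d = R·|Δφ| / |cos C| = 6360·0.86603 / 0.97802 = 5632 km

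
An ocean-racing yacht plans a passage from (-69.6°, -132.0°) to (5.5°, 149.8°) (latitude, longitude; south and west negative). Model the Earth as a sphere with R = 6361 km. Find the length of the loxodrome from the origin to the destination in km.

10440 km

Δψ = ln[tan(π/4+φ₂/2)/tan(π/4+φ₁/2)] = +1.8113;  Δφ = +1.3107 rad,  Δλ = -1.3648 rad
q = Δφ/Δψ = 0.7236
d = R·√(Δφ² + q²Δλ²) = 6361·1.64119 = 10440 km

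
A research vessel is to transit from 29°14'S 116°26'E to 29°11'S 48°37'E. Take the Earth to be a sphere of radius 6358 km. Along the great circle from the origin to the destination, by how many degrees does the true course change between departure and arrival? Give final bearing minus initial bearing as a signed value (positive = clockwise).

At departure: θ₁ = atan2(sin Δλ cos φ₂, cos φ₁ sin φ₂ − sin φ₁ cos φ₂ cos Δλ) = 251.88°
At arrival: θ₂ = atan2(sin Δλ cos φ₁, −cos φ₂ sin φ₁ + sin φ₂ cos φ₁ cos Δλ) = 288.20°
Δθ = θ₂ − θ₁ = +36.3°

+36.3°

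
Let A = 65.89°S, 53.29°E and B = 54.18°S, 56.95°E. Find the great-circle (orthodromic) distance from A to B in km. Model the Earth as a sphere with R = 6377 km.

cos σ = sin φ₁ sin φ₂ + cos φ₁ cos φ₂ cos Δλ
      = sin(-65.89°)sin(-54.18°) + cos(-65.89°)cos(-54.18°)cos(3.66°) = 0.9787
σ = 11.847° → d = Rσ = 6377·0.20677 = 1319 km

1319 km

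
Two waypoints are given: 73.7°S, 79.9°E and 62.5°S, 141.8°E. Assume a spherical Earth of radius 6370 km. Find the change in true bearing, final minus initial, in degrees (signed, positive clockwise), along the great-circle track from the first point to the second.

Initial bearing θ₁ = atan2(sin Δλ cos φ₂, cos φ₁ sin φ₂ − sin φ₁ cos φ₂ cos Δλ) = 95.64°
Final bearing θ₂ = (initial bearing from the destination back to the start) + 180° = 37.22°
Δθ = θ₂ − θ₁ = -58.4°

-58.4°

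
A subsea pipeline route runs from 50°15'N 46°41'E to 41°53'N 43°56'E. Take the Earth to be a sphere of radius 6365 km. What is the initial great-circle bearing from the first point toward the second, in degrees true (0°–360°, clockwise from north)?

θ = atan2( sin Δλ·cos φ₂ ,  cos φ₁ sin φ₂ − sin φ₁ cos φ₂ cos Δλ )
  = atan2(-0.0357, -0.1448) = 193.85°

193.9°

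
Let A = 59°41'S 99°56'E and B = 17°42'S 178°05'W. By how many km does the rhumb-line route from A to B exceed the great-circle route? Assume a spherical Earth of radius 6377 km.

Great circle: cos σ = sin φ₁ sin φ₂ + cos φ₁ cos φ₂ cos Δλ,  σ = 1.2350 rad → d_gc = 7875.6 km
Rhumb line: Δψ = +0.9920, q = Δφ/Δψ = 0.7387, d_rh = R√(Δφ²+q²Δλ²) = 8201.4 km
Excess = 8201.4 − 7875.6 = 325.8 ≈ 326 km

326 km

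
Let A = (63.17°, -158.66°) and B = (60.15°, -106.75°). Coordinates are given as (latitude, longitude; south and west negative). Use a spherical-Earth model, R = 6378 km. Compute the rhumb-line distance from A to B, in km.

2761 km

Δψ = ln[tan(π/4+φ₂/2)/tan(π/4+φ₁/2)] = -0.1111;  Δφ = -0.0527 rad,  Δλ = +0.9060 rad
q = Δφ/Δψ = 0.4743
d = R·√(Δφ² + q²Δλ²) = 6378·0.43291 = 2761 km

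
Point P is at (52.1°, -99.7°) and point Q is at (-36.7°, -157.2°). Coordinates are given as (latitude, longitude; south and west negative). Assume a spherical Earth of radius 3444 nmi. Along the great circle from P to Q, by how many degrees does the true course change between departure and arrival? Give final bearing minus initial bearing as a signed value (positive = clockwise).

-11.7°

Initial bearing θ₁ = atan2(sin Δλ cos φ₂, cos φ₁ sin φ₂ − sin φ₁ cos φ₂ cos Δλ) = 223.72°
Final bearing θ₂ = (initial bearing from the destination back to the start) + 180° = 211.97°
Δθ = θ₂ − θ₁ = -11.7°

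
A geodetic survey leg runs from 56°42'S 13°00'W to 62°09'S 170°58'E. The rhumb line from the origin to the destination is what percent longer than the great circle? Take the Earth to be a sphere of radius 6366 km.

46.4%

Great circle: σ = 1.0666 rad → d_gc = Rσ = 6789.8 km
Rhumb: Δφ = -0.0951, Δλ = -3.0724, Δψ = -0.1875, q = Δφ/Δψ = 0.5074 → d_rh = R√(Δφ²+q²Δλ²) = 9942.0 km
Excess = (9942.0 − 6789.8) / 6789.8 = 3152.2 / 6789.8 = 46.43% ≈ 46.4%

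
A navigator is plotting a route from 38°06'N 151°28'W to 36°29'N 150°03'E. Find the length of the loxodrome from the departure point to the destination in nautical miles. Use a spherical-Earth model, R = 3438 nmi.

2793 nmi

Δψ = ln[tan(π/4+φ₂/2)/tan(π/4+φ₁/2)] = -0.0355;  Δφ = -0.0282 rad,  Δλ = -1.0207 rad
q = Δφ/Δψ = 0.7955
d = R·√(Δφ² + q²Δλ²) = 3438·0.81248 = 2793 nmi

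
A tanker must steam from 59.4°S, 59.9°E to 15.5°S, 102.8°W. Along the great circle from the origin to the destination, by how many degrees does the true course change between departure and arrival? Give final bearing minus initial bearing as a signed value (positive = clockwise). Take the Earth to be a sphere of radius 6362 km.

+153.9°

Initial bearing θ₁ = atan2(sin Δλ cos φ₂, cos φ₁ sin φ₂ − sin φ₁ cos φ₂ cos Δλ) = 197.16°
Final bearing θ₂ = (initial bearing from the destination back to the start) + 180° = 351.03°
Δθ = θ₂ − θ₁ = +153.9°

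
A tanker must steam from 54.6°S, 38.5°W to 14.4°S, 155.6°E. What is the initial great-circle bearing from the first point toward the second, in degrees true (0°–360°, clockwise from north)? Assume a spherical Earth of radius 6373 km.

N = sin Δλ·cos φ₂ = -0.2360;  D = cos φ₁ sin φ₂ − sin φ₁ cos φ₂ cos Δλ = -0.9098
initial course = atan2(N, D) = 194.54°

194.5°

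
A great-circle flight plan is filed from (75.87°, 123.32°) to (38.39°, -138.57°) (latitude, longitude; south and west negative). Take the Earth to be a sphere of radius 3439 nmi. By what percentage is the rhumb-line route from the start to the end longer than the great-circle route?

Great circle: σ = 0.9579 rad → d_gc = Rσ = 3294.3 nmi
Rhumb: Δφ = -0.6541, Δλ = +1.7123, Δψ = -1.3613, q = Δφ/Δψ = 0.4805 → d_rh = R√(Δφ²+q²Δλ²) = 3614.9 nmi
Excess = (3614.9 − 3294.3) / 3294.3 = 320.6 / 3294.3 = 9.73% ≈ 9.7%

9.7%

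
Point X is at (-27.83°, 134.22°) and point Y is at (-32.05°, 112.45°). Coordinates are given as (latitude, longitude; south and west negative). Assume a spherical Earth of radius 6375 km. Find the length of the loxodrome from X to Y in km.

Δψ = ln[tan(π/4+φ₂/2)/tan(π/4+φ₁/2)] = -0.0850;  Δφ = -0.0737 rad,  Δλ = -0.3800 rad
q = Δφ/Δψ = 0.8662
d = R·√(Δφ² + q²Δλ²) = 6375·0.33727 = 2150 km

2150 km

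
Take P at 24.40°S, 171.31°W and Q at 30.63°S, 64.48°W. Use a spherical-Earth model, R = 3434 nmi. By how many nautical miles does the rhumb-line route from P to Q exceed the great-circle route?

236 nmi

Great circle: cos σ = sin φ₁ sin φ₂ + cos φ₁ cos φ₂ cos Δλ,  σ = 1.5872 rad → d_gc = 5450.5 nmi
Rhumb line: Δψ = -0.1227, q = Δφ/Δψ = 0.8862, d_rh = R√(Δφ²+q²Δλ²) = 5686.5 nmi
Excess = 5686.5 − 5450.5 = 236.0 ≈ 236 nmi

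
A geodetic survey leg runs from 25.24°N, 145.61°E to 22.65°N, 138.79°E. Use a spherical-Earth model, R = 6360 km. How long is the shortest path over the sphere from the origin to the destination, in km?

Haversine: a = sin²(Δφ/2)+cos φ₁ cos φ₂ sin²(Δλ/2) = 0.00346;  σ = 2·atan2(√a,√(1−a))
σ = 6.748° → d = Rσ = 6360·0.11778 = 749 km

749 km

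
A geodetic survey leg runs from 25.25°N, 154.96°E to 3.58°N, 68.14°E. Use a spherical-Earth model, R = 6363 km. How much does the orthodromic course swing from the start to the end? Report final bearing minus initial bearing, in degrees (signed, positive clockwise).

At departure: θ₁ = atan2(sin Δλ cos φ₂, cos φ₁ sin φ₂ − sin φ₁ cos φ₂ cos Δλ) = 271.89°
At arrival: θ₂ = atan2(sin Δλ cos φ₁, −cos φ₂ sin φ₁ + sin φ₂ cos φ₁ cos Δλ) = 244.92°
Δθ = θ₂ − θ₁ = -27.0°

-27.0°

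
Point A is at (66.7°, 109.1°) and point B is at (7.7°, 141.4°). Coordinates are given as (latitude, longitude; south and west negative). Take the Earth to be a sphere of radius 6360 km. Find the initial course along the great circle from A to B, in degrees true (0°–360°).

143.5°

N = sin Δλ·cos φ₂ = +0.5295;  D = cos φ₁ sin φ₂ − sin φ₁ cos φ₂ cos Δλ = -0.7163
initial course = atan2(N, D) = 143.53°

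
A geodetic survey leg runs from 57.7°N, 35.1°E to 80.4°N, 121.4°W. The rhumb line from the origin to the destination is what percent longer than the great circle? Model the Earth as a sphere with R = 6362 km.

33.3%

Great circle: σ = 0.7202 rad → d_gc = Rσ = 4581.6 km
Rhumb: Δφ = +0.3962, Δλ = -2.7314, Δψ = +1.2379, q = Δφ/Δψ = 0.3200 → d_rh = R√(Δφ²+q²Δλ²) = 6106.0 km
Excess = (6106.0 − 4581.6) / 4581.6 = 1524.4 / 4581.6 = 33.27% ≈ 33.3%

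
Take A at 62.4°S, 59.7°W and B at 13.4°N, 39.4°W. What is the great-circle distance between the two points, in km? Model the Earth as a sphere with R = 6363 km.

8601 km

Haversine: a = sin²(Δφ/2)+cos φ₁ cos φ₂ sin²(Δλ/2) = 0.39134;  σ = 2·atan2(√a,√(1−a))
σ = 77.449° → d = Rσ = 6363·1.35173 = 8601 km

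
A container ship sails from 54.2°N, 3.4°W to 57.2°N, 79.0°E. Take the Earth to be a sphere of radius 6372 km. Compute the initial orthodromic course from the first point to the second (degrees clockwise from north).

N = sin Δλ·cos φ₂ = +0.5369;  D = cos φ₁ sin φ₂ − sin φ₁ cos φ₂ cos Δλ = +0.4336
initial course = atan2(N, D) = 51.08°

51.1°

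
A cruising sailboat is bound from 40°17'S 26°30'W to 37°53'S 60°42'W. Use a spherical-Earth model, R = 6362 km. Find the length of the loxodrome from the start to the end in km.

Rhumb course C = atan2(Δλ, Δψ) with Δψ = ln[tan(π/4+φ₂/2)/tan(π/4+φ₁/2)] = +0.0540, Δλ = -0.5969 → C = 275.17°
d = R·|Δφ| / |cos C| = 6362·0.04189 / 0.09005 = 2959 km

2959 km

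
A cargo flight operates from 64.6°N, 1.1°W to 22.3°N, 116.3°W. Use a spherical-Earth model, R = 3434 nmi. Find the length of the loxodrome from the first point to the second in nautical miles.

Rhumb course C = atan2(Δλ, Δψ) with Δψ = ln[tan(π/4+φ₂/2)/tan(π/4+φ₁/2)] = -1.0906, Δλ = -2.0106 → C = 241.52°
d = R·|Δφ| / |cos C| = 3434·0.73827 / 0.47681 = 5317 nmi

5317 nmi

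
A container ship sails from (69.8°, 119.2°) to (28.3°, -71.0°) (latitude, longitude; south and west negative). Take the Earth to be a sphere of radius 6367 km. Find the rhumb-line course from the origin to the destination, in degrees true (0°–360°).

Δψ = ln[tan(π/4+φ₂/2)/tan(π/4+φ₁/2)] = -1.2099
Δλ = +2.9636 rad (taken the short way round)
course = atan2(Δλ, Δψ) = 112.21°

112.2°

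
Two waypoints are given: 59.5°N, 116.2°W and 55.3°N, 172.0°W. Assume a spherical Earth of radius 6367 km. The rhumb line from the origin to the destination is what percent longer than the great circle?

Great circle: σ = 0.5140 rad → d_gc = Rσ = 3272.6 km
Rhumb: Δφ = -0.0733, Δλ = -0.9739, Δψ = -0.1362, q = Δφ/Δψ = 0.5381 → d_rh = R√(Δφ²+q²Δλ²) = 3368.9 km
Excess = (3368.9 − 3272.6) / 3272.6 = 96.3 / 3272.6 = 2.94% ≈ 2.9%

2.9%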